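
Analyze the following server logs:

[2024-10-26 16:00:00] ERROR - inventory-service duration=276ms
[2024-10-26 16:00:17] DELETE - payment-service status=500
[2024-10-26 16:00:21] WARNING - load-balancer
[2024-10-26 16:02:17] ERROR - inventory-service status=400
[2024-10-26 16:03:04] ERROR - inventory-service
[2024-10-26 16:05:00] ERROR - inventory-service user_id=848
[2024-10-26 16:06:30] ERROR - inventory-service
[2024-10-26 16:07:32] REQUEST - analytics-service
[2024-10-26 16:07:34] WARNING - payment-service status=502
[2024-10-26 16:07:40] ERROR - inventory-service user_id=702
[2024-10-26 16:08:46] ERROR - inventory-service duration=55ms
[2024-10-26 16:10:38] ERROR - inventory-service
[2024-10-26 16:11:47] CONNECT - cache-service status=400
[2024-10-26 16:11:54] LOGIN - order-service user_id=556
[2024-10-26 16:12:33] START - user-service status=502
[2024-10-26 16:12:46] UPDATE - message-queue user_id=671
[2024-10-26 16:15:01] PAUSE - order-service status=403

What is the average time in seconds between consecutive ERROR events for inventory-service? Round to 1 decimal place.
91.1

To calculate average interval:

1. Find all ERROR events for inventory-service in order
2. Calculate time gaps between consecutive events
3. Compute mean of gaps: 638 / 7 = 91.1 seconds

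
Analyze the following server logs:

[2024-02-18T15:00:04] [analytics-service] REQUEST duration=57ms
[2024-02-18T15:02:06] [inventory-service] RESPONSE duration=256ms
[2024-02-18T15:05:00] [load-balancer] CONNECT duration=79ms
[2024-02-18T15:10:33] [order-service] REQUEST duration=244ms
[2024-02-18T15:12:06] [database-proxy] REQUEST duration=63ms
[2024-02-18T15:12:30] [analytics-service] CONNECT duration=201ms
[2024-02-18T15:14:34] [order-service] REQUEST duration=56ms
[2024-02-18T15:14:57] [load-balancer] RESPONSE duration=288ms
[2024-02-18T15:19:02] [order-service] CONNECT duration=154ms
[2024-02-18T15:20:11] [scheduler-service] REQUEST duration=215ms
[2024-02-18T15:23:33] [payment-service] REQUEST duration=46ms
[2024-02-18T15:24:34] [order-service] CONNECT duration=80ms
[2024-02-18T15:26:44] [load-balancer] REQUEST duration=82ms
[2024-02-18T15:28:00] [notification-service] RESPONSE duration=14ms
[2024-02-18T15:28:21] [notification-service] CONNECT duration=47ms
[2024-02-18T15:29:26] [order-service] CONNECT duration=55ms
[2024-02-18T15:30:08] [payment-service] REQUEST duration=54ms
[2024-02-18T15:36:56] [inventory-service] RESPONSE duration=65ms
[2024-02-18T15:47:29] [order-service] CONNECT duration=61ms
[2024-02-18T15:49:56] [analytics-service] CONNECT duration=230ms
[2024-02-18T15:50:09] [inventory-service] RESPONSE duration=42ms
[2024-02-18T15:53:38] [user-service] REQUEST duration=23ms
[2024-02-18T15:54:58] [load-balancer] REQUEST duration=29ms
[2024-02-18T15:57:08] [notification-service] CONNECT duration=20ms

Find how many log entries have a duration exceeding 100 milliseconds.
7

To count timeouts:

1. Threshold: 100ms
2. Extract duration from each log entry
3. Count entries where duration > 100
4. Timeout count: 7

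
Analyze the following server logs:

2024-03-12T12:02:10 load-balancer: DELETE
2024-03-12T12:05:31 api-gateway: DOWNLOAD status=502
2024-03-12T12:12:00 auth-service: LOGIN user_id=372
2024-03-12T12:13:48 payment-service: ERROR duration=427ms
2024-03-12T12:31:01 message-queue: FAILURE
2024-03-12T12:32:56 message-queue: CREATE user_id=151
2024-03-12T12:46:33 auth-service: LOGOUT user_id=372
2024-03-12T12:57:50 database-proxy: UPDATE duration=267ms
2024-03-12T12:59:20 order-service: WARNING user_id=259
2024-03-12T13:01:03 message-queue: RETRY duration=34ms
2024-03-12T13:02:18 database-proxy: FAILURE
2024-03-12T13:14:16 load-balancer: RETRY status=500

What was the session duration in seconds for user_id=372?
2073

To calculate session duration:

1. Find LOGIN event for user_id=372: 2024-03-12T12:12:00
2. Find LOGOUT event for user_id=372: 2024-03-12T12:46:33
3. Session duration: 2024-03-12T12:46:33 - 2024-03-12T12:12:00 = 2073 seconds (34 minutes)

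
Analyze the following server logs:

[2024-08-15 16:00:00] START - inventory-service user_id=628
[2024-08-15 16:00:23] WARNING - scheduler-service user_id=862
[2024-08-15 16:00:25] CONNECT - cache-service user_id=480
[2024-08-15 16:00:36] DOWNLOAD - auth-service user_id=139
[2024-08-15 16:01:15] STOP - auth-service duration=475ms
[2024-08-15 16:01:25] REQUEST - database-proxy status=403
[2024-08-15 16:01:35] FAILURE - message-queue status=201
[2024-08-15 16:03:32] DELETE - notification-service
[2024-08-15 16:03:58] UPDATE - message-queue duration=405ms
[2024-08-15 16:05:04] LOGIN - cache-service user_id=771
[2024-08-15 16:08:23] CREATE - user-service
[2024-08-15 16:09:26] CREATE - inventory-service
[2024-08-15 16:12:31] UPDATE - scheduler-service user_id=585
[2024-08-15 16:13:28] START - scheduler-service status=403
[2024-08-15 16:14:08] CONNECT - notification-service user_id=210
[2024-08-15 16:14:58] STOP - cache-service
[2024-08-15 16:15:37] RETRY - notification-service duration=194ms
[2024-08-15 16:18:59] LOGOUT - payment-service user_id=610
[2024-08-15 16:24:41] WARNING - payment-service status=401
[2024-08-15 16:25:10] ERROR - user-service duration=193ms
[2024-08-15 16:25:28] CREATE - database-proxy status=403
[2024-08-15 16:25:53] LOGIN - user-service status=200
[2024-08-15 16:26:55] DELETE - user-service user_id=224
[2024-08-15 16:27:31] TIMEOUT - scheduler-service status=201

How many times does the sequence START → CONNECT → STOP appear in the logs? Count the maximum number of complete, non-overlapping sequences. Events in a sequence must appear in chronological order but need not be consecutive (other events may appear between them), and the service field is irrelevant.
2

To count sequences:

1. Look for pattern: START → CONNECT → STOP
2. Greedily scan the log in chronological order, matching each sequence element in turn (ignoring service)
3. Each time the full pattern completes, increment the count and restart matching from the next event
4. Complete non-overlapping sequences found: 2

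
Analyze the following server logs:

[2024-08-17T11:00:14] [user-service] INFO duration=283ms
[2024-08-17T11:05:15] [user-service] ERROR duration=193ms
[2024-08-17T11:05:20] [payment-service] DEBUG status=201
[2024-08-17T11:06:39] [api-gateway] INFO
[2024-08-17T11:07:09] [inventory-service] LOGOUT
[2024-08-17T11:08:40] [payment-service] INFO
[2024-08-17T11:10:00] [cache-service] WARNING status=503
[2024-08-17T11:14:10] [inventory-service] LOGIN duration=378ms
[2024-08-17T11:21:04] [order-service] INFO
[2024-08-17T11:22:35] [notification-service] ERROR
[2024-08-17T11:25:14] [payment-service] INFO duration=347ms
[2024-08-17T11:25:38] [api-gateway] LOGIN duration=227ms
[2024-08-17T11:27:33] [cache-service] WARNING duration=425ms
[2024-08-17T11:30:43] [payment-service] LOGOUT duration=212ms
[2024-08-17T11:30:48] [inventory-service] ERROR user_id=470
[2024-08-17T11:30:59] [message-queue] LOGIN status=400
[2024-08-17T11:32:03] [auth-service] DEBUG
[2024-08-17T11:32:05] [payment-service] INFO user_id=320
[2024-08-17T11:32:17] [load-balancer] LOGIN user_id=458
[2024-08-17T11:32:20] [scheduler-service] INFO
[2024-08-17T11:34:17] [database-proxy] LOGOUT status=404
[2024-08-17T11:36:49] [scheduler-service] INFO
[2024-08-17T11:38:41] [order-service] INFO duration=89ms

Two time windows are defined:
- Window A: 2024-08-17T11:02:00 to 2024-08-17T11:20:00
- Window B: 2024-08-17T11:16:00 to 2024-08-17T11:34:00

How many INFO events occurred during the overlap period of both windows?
0

To find overlap events:

1. Window A: 2024-08-17T11:02:00 to 2024-08-17T11:20:00
2. Window B: 2024-08-17T11:16:00 to 2024-08-17T11:34:00
3. Overlap period: 2024-08-17T11:16:00 to 2024-08-17T11:20:00
4. Count INFO events in overlap: 0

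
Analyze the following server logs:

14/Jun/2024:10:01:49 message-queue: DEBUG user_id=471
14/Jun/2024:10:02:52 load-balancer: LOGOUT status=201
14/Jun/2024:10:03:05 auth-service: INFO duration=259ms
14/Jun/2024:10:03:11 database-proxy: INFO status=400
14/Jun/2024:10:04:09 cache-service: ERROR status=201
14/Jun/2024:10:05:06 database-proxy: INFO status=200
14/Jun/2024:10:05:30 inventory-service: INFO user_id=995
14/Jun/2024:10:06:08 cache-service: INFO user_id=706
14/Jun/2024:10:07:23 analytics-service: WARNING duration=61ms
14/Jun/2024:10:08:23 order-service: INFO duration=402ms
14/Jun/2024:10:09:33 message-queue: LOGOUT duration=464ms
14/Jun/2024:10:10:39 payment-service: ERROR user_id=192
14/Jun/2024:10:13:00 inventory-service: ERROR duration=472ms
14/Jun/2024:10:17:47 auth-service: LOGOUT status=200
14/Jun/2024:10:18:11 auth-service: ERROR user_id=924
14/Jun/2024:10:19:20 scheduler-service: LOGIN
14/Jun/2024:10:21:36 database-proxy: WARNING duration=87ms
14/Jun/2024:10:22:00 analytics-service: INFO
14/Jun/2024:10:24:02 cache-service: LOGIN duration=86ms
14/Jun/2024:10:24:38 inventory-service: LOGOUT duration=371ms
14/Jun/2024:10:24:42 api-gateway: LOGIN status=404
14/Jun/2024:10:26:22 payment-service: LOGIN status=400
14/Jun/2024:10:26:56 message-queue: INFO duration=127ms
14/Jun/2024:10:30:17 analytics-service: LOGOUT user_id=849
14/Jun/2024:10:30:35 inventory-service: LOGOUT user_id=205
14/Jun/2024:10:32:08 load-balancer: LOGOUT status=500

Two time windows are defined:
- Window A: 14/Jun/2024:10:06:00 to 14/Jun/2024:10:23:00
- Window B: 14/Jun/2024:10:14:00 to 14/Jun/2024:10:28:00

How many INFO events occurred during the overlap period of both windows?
1

To find overlap events:

1. Window A: 14/Jun/2024:10:06:00 to 14/Jun/2024:10:23:00
2. Window B: 14/Jun/2024:10:14:00 to 14/Jun/2024:10:28:00
3. Overlap period: 14/Jun/2024:10:14:00 to 14/Jun/2024:10:23:00
4. Count INFO events in overlap: 1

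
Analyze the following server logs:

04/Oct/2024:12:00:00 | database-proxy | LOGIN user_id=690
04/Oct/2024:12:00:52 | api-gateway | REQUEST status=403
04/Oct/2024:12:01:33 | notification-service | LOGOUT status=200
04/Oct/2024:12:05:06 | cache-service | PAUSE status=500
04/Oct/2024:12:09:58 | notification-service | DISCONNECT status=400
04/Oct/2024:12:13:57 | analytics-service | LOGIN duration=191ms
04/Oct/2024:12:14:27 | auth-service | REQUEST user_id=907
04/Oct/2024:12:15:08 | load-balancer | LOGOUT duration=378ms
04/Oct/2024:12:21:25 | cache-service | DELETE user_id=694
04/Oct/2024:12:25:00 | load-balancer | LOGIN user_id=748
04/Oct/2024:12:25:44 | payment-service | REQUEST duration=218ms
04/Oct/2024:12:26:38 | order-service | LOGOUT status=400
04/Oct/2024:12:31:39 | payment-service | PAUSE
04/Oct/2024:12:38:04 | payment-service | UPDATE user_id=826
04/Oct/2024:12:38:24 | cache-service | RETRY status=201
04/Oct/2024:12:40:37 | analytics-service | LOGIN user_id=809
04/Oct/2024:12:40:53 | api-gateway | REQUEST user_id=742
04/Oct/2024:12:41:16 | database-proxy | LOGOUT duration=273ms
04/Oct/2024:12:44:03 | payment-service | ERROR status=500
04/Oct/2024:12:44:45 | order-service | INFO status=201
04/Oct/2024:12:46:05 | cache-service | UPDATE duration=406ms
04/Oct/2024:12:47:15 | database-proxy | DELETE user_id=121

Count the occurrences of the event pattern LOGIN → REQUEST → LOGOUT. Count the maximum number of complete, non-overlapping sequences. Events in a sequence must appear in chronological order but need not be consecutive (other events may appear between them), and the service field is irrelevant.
4

To count sequences:

1. Look for pattern: LOGIN → REQUEST → LOGOUT
2. Greedily scan the log in chronological order, matching each sequence element in turn (ignoring service)
3. Each time the full pattern completes, increment the count and restart matching from the next event
4. Complete non-overlapping sequences found: 4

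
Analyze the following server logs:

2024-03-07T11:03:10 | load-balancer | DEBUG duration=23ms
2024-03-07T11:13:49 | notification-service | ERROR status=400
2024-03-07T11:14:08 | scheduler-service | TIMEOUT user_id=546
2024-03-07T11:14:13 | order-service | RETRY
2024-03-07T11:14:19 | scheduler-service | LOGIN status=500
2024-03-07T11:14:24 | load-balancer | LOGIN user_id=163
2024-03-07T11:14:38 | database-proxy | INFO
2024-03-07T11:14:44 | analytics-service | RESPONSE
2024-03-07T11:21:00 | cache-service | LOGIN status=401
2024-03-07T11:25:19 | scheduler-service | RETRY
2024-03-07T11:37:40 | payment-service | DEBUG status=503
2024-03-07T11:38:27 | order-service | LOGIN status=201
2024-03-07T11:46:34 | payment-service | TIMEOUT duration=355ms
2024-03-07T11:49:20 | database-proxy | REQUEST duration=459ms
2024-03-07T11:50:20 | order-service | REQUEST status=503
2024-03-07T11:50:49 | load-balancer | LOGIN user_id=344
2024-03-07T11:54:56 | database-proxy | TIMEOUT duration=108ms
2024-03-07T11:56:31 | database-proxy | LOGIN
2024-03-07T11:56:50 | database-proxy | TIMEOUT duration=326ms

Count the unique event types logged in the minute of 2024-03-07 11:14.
5

To count unique event types:

1. Filter events in the minute starting at 2024-03-07 11:14
2. Extract event types from matching entries
3. Count unique types: 5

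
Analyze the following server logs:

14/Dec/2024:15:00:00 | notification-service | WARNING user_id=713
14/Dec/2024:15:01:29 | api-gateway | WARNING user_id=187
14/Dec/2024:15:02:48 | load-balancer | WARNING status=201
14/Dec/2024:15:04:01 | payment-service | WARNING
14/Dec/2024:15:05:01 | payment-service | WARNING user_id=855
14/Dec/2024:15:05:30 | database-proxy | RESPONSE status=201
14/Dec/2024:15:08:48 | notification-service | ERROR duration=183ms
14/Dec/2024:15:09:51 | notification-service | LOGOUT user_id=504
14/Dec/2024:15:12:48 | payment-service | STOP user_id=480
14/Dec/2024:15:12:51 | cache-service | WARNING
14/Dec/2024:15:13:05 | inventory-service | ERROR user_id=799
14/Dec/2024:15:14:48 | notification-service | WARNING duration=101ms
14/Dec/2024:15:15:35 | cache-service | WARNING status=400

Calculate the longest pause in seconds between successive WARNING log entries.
470

To find the longest gap:

1. Extract all WARNING events in chronological order
2. Calculate time differences between consecutive events
3. Find the maximum difference
4. Longest gap: 470 seconds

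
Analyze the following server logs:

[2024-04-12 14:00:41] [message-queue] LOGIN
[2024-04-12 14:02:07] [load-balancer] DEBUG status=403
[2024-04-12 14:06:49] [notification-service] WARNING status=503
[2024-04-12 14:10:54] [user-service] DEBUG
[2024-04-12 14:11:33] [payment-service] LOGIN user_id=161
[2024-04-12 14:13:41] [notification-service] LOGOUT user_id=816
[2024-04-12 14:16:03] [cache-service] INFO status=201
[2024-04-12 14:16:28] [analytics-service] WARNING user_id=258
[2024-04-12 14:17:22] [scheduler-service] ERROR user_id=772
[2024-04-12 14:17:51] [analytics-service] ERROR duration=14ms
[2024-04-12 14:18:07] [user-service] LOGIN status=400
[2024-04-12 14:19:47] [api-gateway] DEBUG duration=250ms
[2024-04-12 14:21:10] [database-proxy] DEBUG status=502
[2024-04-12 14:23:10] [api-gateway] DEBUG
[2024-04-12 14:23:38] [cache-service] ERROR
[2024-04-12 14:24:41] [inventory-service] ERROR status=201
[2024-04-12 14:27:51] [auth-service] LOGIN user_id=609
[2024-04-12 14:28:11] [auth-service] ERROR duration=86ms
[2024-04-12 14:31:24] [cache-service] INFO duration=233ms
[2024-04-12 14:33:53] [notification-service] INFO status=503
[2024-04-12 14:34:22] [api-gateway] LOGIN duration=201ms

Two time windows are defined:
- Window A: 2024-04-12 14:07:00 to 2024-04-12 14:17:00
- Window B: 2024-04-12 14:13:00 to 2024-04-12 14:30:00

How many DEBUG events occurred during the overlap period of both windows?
0

To find overlap events:

1. Window A: 2024-04-12 14:07:00 to 2024-04-12 14:17:00
2. Window B: 2024-04-12 14:13:00 to 2024-04-12 14:30:00
3. Overlap period: 2024-04-12 14:13:00 to 2024-04-12 14:17:00
4. Count DEBUG events in overlap: 0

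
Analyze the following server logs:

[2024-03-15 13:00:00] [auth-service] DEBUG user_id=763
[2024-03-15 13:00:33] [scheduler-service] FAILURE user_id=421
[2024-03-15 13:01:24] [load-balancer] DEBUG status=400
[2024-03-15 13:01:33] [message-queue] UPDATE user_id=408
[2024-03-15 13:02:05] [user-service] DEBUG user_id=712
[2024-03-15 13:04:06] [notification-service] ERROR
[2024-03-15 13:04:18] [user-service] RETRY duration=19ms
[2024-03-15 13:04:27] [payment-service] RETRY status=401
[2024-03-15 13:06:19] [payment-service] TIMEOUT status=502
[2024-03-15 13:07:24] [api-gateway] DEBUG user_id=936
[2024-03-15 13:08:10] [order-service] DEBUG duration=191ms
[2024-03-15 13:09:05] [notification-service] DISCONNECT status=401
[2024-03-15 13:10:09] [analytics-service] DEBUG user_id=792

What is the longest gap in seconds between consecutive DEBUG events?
319

To find the longest gap:

1. Extract all DEBUG events in chronological order
2. Calculate time differences between consecutive events
3. Find the maximum difference
4. Longest gap: 319 seconds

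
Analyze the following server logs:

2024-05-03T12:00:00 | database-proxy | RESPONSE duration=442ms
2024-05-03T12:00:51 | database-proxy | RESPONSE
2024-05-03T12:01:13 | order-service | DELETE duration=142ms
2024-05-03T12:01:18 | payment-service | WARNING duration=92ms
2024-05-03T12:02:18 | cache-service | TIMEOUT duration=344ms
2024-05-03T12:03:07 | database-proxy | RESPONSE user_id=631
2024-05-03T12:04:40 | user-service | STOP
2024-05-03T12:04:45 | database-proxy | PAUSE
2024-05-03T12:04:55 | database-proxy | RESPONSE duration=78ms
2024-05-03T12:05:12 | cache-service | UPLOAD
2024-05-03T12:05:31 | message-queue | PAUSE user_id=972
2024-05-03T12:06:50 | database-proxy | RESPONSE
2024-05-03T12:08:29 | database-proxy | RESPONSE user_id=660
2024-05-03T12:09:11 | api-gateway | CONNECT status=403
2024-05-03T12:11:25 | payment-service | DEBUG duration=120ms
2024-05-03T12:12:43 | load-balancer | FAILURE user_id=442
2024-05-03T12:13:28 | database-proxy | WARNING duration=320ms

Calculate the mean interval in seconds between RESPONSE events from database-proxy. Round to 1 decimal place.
101.8

To calculate average interval:

1. Find all RESPONSE events for database-proxy in order
2. Calculate time gaps between consecutive events
3. Compute mean of gaps: 509 / 5 = 101.8 seconds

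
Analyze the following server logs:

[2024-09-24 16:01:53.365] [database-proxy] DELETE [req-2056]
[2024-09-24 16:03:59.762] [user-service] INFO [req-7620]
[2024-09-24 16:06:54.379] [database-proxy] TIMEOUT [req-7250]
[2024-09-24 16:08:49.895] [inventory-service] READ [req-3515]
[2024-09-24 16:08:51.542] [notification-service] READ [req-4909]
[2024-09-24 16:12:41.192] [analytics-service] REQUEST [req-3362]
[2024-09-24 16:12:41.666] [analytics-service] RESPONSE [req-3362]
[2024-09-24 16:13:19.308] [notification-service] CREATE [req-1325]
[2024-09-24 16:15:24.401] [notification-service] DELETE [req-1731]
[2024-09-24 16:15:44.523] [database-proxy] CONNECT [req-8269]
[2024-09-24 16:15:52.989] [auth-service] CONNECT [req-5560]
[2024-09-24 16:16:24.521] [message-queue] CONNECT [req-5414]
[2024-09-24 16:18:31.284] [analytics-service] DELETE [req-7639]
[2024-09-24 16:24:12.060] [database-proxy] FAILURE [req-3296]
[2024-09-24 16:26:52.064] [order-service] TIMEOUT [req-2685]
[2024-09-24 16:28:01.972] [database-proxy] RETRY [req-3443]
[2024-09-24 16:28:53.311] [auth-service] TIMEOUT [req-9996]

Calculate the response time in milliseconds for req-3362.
474

To calculate latency:

1. Find REQUEST with id req-3362: 2024-09-24 16:12:41.192
2. Find RESPONSE with id req-3362: 2024-09-24 16:12:41.666
3. Latency: 2024-09-24 16:12:41.666 - 2024-09-24 16:12:41.192 = 474ms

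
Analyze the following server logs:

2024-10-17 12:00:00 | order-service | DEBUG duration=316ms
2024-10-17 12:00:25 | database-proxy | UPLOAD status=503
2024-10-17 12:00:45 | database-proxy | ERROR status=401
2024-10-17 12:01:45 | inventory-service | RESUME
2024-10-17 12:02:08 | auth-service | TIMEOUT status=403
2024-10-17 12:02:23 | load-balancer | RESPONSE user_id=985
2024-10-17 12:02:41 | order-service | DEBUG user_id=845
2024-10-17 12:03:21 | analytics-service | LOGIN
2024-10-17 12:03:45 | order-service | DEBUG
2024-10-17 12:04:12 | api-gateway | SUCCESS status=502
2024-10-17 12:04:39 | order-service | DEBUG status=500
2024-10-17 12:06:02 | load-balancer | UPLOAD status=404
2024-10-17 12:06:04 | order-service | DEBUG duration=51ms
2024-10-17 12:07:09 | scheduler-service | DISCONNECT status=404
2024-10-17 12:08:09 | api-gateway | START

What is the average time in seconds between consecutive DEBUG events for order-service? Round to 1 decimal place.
91.0

To calculate average interval:

1. Find all DEBUG events for order-service in order
2. Calculate time gaps between consecutive events
3. Compute mean of gaps: 364 / 4 = 91.0 seconds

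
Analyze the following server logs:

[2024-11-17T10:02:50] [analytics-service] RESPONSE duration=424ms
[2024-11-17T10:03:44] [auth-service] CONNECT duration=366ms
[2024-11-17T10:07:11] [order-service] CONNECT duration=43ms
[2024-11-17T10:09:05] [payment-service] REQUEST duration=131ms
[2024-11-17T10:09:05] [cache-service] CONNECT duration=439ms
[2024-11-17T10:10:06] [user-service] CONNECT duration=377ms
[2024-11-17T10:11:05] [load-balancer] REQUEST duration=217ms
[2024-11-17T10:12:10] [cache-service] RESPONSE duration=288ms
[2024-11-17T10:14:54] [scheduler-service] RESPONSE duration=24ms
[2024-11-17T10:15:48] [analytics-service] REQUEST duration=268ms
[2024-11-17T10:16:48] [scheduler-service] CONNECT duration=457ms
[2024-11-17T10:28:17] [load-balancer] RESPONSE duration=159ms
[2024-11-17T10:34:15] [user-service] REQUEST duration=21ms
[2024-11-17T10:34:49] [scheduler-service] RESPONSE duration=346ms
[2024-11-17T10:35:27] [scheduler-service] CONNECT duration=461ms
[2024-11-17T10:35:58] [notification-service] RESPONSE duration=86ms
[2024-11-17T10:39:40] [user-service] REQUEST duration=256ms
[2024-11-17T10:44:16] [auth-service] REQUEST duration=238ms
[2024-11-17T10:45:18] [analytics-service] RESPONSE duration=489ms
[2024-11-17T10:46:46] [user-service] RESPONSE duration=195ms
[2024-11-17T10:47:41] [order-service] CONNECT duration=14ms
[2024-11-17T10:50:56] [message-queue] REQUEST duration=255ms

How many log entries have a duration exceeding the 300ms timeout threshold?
8

To count timeouts:

1. Threshold: 300ms
2. Extract duration from each log entry
3. Count entries where duration > 300
4. Timeout count: 8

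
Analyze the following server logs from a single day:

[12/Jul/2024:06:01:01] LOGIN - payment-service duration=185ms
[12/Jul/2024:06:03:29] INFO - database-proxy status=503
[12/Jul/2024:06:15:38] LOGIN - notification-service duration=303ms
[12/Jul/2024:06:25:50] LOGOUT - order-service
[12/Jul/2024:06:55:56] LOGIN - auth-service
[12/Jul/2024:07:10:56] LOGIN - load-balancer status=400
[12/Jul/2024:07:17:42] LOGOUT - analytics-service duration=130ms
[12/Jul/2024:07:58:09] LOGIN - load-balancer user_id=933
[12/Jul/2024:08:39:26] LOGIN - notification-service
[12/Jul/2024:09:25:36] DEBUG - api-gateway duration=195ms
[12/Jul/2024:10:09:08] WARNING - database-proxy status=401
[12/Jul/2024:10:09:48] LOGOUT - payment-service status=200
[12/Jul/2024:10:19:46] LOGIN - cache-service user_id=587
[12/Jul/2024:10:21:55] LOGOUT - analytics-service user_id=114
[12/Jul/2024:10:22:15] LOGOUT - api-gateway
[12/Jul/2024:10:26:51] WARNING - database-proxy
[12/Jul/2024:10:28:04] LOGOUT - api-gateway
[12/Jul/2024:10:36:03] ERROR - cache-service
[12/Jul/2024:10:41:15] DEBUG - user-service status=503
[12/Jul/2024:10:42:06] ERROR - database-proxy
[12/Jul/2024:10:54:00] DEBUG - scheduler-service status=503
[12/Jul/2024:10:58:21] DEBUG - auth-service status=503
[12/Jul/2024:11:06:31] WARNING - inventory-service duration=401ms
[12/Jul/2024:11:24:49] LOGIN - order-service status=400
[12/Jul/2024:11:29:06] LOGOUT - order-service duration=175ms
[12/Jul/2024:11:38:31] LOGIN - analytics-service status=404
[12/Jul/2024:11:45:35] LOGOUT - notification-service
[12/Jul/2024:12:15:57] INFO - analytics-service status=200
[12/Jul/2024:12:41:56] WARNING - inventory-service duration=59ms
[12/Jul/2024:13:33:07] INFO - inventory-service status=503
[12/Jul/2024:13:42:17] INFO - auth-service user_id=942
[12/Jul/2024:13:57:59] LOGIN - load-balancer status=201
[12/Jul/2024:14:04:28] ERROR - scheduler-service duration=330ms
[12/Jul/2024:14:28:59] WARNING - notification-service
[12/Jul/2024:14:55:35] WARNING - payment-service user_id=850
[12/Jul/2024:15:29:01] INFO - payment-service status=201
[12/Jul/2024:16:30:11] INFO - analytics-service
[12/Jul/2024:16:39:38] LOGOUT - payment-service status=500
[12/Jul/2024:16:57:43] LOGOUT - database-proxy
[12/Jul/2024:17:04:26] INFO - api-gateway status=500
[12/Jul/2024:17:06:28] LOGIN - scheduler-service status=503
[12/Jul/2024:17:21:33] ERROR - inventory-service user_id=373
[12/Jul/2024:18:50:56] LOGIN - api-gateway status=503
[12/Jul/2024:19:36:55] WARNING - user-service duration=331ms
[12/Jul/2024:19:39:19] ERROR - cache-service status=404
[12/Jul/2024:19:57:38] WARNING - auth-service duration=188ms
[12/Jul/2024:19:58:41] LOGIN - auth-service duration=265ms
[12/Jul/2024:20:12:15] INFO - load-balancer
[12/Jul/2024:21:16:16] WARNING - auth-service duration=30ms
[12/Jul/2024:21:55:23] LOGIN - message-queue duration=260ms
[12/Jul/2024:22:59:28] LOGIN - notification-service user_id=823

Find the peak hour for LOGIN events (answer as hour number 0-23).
6

To find the peak hour:

1. Group all LOGIN events by hour
2. Count events in each hour
3. Find hour with maximum count
4. Peak hour: 6 (with 3 events)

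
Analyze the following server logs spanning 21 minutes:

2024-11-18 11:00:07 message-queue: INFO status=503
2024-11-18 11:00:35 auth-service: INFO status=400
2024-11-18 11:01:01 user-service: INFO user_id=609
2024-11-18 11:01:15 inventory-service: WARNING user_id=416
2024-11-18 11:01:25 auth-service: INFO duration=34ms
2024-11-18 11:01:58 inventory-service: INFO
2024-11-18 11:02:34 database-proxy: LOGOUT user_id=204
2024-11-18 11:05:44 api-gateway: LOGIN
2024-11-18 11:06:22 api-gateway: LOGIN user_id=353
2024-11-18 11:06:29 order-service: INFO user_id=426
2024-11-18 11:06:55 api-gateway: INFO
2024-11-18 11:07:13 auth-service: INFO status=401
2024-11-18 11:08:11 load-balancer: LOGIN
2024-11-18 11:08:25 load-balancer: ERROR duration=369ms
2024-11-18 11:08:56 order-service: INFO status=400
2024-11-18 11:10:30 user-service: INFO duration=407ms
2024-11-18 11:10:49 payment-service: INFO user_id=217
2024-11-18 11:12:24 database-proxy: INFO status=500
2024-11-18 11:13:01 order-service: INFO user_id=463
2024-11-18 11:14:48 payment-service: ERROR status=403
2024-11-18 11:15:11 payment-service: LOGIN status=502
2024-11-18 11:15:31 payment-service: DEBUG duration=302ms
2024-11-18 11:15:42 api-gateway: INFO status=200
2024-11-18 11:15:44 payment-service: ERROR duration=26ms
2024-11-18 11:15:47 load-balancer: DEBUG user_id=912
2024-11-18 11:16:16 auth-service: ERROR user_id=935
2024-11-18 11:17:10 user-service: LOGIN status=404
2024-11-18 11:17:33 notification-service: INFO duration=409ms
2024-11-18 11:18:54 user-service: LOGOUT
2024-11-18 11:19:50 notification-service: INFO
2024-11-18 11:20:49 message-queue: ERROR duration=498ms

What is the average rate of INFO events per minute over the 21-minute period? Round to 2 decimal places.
0.76

To calculate the rate:

1. Count total INFO events: 16
2. Total time period: 21 minutes
3. Rate = 16 / 21 = 0.76 events per minute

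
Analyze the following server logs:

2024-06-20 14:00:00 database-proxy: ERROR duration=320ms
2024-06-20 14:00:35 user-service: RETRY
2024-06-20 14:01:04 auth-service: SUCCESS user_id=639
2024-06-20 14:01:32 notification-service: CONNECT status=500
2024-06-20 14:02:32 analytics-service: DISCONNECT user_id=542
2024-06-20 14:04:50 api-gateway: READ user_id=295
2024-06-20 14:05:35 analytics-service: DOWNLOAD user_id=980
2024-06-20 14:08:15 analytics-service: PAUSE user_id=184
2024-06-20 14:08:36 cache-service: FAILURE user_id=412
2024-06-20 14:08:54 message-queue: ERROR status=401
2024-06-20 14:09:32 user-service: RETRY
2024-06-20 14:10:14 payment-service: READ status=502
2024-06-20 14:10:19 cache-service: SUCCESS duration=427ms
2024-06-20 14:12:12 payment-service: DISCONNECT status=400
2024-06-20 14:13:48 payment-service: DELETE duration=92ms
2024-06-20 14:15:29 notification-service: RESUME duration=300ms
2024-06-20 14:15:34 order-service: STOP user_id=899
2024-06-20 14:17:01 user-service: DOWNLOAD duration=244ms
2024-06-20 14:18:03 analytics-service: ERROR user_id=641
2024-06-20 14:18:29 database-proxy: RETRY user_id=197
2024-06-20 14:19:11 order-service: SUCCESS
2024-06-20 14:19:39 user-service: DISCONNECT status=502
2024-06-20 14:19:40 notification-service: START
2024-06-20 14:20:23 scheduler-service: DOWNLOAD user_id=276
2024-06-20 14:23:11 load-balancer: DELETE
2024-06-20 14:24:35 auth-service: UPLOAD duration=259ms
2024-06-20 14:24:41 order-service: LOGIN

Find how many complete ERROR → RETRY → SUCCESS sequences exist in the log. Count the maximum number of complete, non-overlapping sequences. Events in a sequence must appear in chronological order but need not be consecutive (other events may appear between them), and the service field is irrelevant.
3

To count sequences:

1. Look for pattern: ERROR → RETRY → SUCCESS
2. Greedily scan the log in chronological order, matching each sequence element in turn (ignoring service)
3. Each time the full pattern completes, increment the count and restart matching from the next event
4. Complete non-overlapping sequences found: 3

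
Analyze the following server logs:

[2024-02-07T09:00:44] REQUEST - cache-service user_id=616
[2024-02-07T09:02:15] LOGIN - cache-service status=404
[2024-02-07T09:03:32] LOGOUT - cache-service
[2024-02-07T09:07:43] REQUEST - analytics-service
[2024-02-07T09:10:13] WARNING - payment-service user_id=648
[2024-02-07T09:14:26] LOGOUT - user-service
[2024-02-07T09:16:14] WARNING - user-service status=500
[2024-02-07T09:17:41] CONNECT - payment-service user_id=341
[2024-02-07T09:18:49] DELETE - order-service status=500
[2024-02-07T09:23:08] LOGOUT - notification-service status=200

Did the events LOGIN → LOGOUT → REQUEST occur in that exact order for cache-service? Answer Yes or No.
No

To verify sequence order:

1. Find all events in sequence LOGIN → LOGOUT → REQUEST for cache-service
2. Extract their timestamps
3. Check if timestamps are in ascending order
4. Result: No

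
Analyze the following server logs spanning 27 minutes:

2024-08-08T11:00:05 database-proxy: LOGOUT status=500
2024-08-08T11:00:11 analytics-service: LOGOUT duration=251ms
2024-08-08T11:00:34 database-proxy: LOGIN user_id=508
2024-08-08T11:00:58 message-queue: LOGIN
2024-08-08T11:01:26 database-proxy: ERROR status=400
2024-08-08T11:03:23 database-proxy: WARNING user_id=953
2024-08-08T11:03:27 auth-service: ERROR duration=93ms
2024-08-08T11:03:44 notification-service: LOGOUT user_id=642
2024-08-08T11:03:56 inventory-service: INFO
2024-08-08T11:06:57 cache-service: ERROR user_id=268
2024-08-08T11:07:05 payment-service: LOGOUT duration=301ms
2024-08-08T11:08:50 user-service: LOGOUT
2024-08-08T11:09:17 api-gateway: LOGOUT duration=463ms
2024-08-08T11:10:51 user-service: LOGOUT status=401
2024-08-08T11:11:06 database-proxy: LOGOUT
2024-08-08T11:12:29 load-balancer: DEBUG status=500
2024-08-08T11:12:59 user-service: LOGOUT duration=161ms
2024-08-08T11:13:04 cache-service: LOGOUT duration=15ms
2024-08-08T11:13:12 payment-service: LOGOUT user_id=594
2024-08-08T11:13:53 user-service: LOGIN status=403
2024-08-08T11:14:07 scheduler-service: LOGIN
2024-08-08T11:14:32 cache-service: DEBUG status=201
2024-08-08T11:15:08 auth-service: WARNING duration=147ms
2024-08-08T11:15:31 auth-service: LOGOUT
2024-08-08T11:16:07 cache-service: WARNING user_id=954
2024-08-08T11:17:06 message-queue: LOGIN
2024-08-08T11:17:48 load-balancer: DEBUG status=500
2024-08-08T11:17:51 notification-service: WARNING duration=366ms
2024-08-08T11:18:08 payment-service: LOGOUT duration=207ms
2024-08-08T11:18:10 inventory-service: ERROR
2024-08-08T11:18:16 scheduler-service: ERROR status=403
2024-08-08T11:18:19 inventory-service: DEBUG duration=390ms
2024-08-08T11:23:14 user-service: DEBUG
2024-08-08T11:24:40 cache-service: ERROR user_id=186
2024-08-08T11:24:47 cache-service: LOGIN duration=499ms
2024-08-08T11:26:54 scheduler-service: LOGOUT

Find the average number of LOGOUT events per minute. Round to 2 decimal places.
0.52

To calculate the rate:

1. Count total LOGOUT events: 14
2. Total time period: 27 minutes
3. Rate = 14 / 27 = 0.52 events per minute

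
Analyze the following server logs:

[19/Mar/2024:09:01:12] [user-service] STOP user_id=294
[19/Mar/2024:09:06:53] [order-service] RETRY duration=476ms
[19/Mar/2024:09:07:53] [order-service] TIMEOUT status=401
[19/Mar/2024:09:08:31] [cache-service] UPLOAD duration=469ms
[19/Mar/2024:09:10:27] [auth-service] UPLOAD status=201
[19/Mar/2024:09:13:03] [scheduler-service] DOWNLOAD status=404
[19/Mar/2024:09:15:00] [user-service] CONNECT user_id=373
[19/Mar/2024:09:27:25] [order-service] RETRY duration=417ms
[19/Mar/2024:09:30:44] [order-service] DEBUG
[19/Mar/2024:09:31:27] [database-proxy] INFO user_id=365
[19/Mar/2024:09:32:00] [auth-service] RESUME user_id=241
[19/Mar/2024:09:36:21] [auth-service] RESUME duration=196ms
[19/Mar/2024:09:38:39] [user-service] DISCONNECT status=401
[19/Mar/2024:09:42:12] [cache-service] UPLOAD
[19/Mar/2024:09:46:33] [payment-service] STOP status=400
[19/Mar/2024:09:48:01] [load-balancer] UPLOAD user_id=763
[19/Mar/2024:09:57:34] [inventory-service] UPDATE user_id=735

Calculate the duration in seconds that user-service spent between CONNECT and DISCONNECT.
1419

To calculate state duration:

1. Find CONNECT event for user-service: 19/Mar/2024:09:15:00
2. Find DISCONNECT event for user-service: 19/Mar/2024:09:38:39
3. Calculate duration: 19/Mar/2024:09:38:39 - 19/Mar/2024:09:15:00 = 1419 seconds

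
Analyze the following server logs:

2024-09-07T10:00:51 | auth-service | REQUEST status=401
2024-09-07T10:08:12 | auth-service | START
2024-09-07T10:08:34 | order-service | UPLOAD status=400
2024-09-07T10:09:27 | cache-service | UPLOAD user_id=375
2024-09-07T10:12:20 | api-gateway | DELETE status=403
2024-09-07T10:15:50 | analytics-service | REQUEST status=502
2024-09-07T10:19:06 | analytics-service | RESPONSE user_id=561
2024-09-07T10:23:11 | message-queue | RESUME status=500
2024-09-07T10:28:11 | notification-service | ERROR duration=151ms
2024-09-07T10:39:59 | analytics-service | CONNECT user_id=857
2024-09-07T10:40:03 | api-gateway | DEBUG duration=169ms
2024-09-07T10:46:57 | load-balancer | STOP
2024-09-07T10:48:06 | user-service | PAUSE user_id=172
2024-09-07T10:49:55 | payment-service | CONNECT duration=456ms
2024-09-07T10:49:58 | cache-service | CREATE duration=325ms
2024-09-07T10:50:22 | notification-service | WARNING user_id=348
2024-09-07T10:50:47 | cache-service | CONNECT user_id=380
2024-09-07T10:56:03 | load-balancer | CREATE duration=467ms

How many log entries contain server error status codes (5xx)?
2

To find matching entries:

1. Pattern to match: server error status codes (5xx)
2. Scan each log entry for the pattern
3. Count matches: 2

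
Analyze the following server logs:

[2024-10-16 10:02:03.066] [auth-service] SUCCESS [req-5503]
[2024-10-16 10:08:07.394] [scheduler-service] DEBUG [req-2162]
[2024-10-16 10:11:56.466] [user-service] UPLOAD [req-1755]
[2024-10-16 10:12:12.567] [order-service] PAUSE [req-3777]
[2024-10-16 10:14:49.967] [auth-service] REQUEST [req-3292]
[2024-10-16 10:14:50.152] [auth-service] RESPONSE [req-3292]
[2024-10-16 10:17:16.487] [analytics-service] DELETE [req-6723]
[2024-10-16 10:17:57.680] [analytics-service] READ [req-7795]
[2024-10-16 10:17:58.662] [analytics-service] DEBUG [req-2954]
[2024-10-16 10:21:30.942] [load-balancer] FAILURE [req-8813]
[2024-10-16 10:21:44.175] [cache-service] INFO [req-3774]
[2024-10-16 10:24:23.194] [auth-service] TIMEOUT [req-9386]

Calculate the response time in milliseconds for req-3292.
185

To calculate latency:

1. Find REQUEST with id req-3292: 2024-10-16 10:14:49.967
2. Find RESPONSE with id req-3292: 2024-10-16 10:14:50.152
3. Latency: 2024-10-16 10:14:50.152 - 2024-10-16 10:14:49.967 = 185ms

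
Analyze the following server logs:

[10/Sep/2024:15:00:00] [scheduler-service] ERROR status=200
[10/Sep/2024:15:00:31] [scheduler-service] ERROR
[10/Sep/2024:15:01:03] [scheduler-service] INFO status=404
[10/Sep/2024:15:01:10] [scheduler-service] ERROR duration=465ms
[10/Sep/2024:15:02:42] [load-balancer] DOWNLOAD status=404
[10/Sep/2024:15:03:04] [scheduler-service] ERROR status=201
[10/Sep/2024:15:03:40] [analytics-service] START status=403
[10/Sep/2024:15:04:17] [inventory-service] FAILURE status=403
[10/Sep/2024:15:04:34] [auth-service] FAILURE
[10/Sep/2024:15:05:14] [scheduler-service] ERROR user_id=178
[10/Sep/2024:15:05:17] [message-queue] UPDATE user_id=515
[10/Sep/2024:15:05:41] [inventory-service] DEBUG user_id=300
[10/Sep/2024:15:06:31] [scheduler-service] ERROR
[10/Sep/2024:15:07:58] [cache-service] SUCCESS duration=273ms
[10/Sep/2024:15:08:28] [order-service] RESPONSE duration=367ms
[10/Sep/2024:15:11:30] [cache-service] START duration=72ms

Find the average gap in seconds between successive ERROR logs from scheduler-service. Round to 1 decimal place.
78.2

To calculate average interval:

1. Find all ERROR events for scheduler-service in order
2. Calculate time gaps between consecutive events
3. Compute mean of gaps: 391 / 5 = 78.2 seconds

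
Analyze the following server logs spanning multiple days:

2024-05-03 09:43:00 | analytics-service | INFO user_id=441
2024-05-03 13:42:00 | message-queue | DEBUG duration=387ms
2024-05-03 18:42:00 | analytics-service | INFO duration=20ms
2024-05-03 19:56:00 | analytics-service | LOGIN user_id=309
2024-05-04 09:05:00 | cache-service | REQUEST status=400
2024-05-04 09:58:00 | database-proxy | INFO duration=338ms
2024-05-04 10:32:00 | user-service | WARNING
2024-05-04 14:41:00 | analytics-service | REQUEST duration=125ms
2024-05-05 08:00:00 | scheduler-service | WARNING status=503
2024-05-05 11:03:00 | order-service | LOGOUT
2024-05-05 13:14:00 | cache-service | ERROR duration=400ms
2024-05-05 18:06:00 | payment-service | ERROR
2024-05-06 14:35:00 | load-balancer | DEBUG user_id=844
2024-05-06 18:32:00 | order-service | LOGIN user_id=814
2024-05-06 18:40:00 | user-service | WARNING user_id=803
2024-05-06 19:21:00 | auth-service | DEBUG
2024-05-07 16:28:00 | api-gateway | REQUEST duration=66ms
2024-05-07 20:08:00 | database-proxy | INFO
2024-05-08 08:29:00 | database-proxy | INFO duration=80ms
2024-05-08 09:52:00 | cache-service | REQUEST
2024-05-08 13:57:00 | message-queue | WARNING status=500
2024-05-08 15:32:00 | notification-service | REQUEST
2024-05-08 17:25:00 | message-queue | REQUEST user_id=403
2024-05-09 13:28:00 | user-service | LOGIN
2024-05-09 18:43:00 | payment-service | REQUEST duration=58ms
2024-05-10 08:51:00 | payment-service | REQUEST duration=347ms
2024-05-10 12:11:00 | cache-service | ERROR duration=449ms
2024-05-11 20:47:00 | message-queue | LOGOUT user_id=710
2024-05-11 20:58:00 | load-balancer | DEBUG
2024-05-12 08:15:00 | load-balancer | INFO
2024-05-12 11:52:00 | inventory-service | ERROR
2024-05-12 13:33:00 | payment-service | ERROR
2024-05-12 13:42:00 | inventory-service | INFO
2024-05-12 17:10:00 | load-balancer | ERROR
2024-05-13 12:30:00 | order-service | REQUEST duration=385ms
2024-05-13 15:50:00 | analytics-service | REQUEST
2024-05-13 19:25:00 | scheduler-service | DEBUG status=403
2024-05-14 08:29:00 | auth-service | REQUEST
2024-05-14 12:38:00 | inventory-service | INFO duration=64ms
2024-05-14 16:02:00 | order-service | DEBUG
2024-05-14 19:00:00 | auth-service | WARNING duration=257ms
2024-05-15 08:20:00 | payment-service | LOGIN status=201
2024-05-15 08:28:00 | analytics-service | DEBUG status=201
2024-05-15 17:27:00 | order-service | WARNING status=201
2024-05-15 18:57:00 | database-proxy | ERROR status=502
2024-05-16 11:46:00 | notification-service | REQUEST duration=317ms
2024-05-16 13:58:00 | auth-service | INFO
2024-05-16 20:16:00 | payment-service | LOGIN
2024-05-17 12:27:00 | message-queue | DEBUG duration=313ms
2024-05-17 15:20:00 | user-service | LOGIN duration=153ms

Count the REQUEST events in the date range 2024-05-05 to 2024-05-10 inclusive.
6

To filter by date range:

1. Date range: 2024-05-05 through 2024-05-10, both dates inclusive
2. Filter for REQUEST events whose date falls in this range
3. Count matching events: 6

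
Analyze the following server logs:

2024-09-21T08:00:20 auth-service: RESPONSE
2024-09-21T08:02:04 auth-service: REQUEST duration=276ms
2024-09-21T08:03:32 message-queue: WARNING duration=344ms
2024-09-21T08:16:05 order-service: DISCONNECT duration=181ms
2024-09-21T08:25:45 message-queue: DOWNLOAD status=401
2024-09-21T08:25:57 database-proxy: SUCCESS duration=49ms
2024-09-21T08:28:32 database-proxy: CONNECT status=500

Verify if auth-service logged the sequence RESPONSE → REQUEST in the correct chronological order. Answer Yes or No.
Yes

To verify sequence order:

1. Find all events in sequence RESPONSE → REQUEST for auth-service
2. Extract their timestamps
3. Check if timestamps are in ascending order
4. Result: Yes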